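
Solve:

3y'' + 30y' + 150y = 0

Characteristic equation: 3r² + 30r + 150 = 0
Divide by 3: r² + 10r + 50 = 0
Roots: r = -5 ± 5i (complex conjugates)
General solution: y = e^(-5x)(C₁cos(5x) + C₂sin(5x))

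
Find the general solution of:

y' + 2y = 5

Using integrating factor method:

General solution: y = 5/2 + Ce^(-2x)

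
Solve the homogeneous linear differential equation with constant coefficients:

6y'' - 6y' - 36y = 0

Characteristic equation: 6r² - 6r - 36 = 0
Divide by 6: r² - r - 6 = 0
Roots: r = 3, -2 (distinct real)
General solution: y = C₁e^(3x) + C₂e^(-2x)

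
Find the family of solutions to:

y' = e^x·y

Separating variables and integrating:
ln|y| = e^x + C

General solution: y = Ce^(e^x)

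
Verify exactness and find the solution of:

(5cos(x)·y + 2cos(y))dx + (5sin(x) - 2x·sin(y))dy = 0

Verify exactness: ∂M/∂y = ∂N/∂x ✓
Find F(x,y) such that ∂F/∂x = M, ∂F/∂y = N
Solution: 5sin(x)·y + 2x·cos(y) = C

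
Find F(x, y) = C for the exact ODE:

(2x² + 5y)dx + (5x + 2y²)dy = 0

Verify exactness: ∂M/∂y = ∂N/∂x ✓
Find F(x,y) such that ∂F/∂x = M, ∂F/∂y = N
Solution: 2x³/3 + 5xy + 2y³/3 = C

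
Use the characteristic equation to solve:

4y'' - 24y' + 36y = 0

Characteristic equation: 4r² - 24r + 36 = 0
Divide by 4: r² - 6r + 9 = 0
Factored: (r - 3)² = 0
Repeated root: r = 3
General solution: y = (C₁ + C₂x)e^(3x)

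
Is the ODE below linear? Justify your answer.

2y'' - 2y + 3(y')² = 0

No. Nonlinear ((y')² term)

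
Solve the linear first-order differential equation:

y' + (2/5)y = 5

Using integrating factor method:

General solution: y = 25/2 + Ce^(-2x/5)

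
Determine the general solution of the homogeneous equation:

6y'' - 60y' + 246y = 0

Characteristic equation: 6r² - 60r + 246 = 0
Divide by 6: r² - 10r + 41 = 0
Roots: r = 5 ± 4i (complex conjugates)
General solution: y = e^(5x)(C₁cos(4x) + C₂sin(4x))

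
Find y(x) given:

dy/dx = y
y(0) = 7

General solution: y = Ce^x
Applying IC y(0) = 7:
Particular solution: y = 7e^x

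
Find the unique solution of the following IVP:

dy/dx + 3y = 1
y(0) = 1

General solution: y = 1/3 + Ce^(-3x)
Applying y(0) = 1: C = 1 - 1/3 = 2/3
Particular solution: y = 1/3 + (2/3)e^(-3x)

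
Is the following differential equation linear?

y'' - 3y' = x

Yes. Linear (y and its derivatives appear to the first power only, no products of y terms)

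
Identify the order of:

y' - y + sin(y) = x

The order is 1 (highest derivative is of order 1).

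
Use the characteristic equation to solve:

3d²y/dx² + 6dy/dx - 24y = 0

Characteristic equation: 3r² + 6r - 24 = 0
Divide by 3: r² + 2r - 8 = 0
Roots: r = 2, -4 (distinct real)
General solution: y = C₁e^(2x) + C₂e^(-4x)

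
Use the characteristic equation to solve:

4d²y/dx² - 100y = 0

Characteristic equation: 4r² - 100 = 0
Divide by 4: r² - 25 = 0
Roots: r = 5, -5 (distinct real)
General solution: y = C₁e^(5x) + C₂e^(-5x)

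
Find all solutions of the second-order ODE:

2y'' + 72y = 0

Characteristic equation: 2r² + 72 = 0
Divide by 2: r² + 36 = 0
Roots: r = ±6i (complex conjugates)
General solution: y = C₁cos(6x) + C₂sin(6x)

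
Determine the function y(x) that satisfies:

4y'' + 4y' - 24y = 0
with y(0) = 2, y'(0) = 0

General solution: y = C₁e^(2x) + C₂e^(-3x)
Applying ICs: C₁ = 6/5, C₂ = 4/5
Particular solution: y = (6/5)e^(2x) + (4/5)e^(-3x)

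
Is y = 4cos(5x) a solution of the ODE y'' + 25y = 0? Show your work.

Verification:
y'' = -100cos(5x)
y'' + 25y = 0 ✓

Yes, it is a solution.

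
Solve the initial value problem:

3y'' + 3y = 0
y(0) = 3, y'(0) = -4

General solution: y = C₁cos(x) + C₂sin(x)
Complex roots r = ±i
Applying ICs: C₁ = 3, C₂ = -4
Particular solution: y = 3cos(x) - 4sin(x)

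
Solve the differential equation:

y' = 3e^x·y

Separating variables and integrating:
ln|y| = 3e^x + C

General solution: y = Ce^(3e^x)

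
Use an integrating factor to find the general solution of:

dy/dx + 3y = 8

Using integrating factor method:

General solution: y = 8/3 + Ce^(-3x)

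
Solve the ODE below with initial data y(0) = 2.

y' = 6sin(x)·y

General solution: y = Ce^(-6cos(x))
Applying IC y(0) = 2:
Particular solution: y = 2e^(6(1-cos(x)))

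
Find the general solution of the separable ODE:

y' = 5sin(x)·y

Separating variables and integrating:
ln|y| = -5cos(x) + C

General solution: y = Ce^(-5cos(x))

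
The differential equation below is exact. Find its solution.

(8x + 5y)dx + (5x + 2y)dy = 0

Verify exactness: ∂M/∂y = ∂N/∂x ✓
Find F(x,y) such that ∂F/∂x = M, ∂F/∂y = N
Solution: 4x² + 5xy + y² = C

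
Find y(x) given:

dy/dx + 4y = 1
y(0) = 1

General solution: y = 1/4 + Ce^(-4x)
Applying y(0) = 1: C = 1 - 1/4 = 3/4
Particular solution: y = 1/4 + (3/4)e^(-4x)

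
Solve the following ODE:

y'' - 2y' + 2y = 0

Characteristic equation: r² - 2r + 2 = 0
Roots: r = 1 ± i (complex conjugates)
General solution: y = e^x(C₁cos(x) + C₂sin(x))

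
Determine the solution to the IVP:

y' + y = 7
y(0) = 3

General solution: y = 7 + Ce^(-x)
Applying y(0) = 3: C = 3 - 7 = -4
Particular solution: y = 7 - 4e^(-x)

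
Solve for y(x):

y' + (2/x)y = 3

Using integrating factor method:

General solution: y = x + Cx^(-2)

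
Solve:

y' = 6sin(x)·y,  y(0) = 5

General solution: y = Ce^(-6cos(x))
Applying IC y(0) = 5:
Particular solution: y = 5e^(6(1-cos(x)))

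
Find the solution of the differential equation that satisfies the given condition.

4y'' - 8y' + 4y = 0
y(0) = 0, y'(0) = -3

General solution: y = (C₁ + C₂x)e^x
Repeated root r = 1
Applying ICs: C₁ = 0, C₂ = -3
Particular solution: y = -3xe^x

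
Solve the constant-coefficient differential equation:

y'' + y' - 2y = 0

Characteristic equation: r² + r - 2 = 0
Roots: r = 1, -2 (distinct real)
General solution: y = C₁e^x + C₂e^(-2x)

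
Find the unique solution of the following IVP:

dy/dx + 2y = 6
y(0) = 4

General solution: y = 3 + Ce^(-2x)
Applying y(0) = 4: C = 4 - 3 = 1
Particular solution: y = 3 + e^(-2x)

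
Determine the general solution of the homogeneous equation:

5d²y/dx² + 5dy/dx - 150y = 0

Characteristic equation: 5r² + 5r - 150 = 0
Divide by 5: r² + r - 30 = 0
Roots: r = 5, -6 (distinct real)
General solution: y = C₁e^(5x) + C₂e^(-6x)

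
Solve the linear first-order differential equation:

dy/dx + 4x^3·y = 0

Using integrating factor method:

General solution: y = Ce^(-x^4)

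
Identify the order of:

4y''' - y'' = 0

The order is 3 (highest derivative is of order 3).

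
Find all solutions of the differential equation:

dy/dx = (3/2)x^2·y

Separating variables and integrating:
ln|y| = x^3/2 + C

General solution: y = Ce^(x^3/2)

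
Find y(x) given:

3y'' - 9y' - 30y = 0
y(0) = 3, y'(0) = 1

General solution: y = C₁e^(5x) + C₂e^(-2x)
Applying ICs: C₁ = 1, C₂ = 2
Particular solution: y = e^(5x) + 2e^(-2x)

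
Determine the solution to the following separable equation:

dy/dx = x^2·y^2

Separating variables and integrating:
-1/y = x^3/3 + C

General solution: y^-1 = (-1/3)x^3 + C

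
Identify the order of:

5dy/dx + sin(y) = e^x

The order is 1 (highest derivative is of order 1).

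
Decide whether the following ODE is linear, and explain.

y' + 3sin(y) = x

Nonlinear (sin(y) is nonlinear in y)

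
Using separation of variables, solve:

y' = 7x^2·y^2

Separating variables and integrating:
-1/y = 7x^3/3 + C

General solution: y^-1 = (-7/3)x^3 + C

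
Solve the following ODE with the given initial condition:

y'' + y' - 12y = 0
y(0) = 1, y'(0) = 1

General solution: y = C₁e^(3x) + C₂e^(-4x)
Applying ICs: C₁ = 5/7, C₂ = 2/7
Particular solution: y = (5/7)e^(3x) + (2/7)e^(-4x)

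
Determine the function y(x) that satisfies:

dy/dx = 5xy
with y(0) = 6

General solution: y = Ce^(5x²/2)
Applying IC y(0) = 6:
Particular solution: y = 6e^(5x²/2)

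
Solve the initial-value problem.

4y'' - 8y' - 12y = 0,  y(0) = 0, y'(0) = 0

General solution: y = C₁e^(3x) + C₂e^(-x)
Applying ICs: C₁ = 0, C₂ = 0
Particular solution: y = 0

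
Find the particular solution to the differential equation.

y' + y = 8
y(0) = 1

General solution: y = 8 + Ce^(-x)
Applying y(0) = 1: C = 1 - 8 = -7
Particular solution: y = 8 - 7e^(-x)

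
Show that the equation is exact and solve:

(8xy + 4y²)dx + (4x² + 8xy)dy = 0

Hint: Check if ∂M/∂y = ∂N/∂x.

Verify exactness: ∂M/∂y = ∂N/∂x ✓
Find F(x,y) such that ∂F/∂x = M, ∂F/∂y = N
Solution: 4x²y + 4xy² = C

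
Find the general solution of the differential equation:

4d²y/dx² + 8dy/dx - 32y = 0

Characteristic equation: 4r² + 8r - 32 = 0
Divide by 4: r² + 2r - 8 = 0
Roots: r = 2, -4 (distinct real)
General solution: y = C₁e^(2x) + C₂e^(-4x)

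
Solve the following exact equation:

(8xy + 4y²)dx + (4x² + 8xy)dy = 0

Verify exactness: ∂M/∂y = ∂N/∂x ✓
Find F(x,y) such that ∂F/∂x = M, ∂F/∂y = N
Solution: 4x²y + 4xy² = C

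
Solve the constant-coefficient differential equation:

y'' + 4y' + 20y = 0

Characteristic equation: r² + 4r + 20 = 0
Roots: r = -2 ± 4i (complex conjugates)
General solution: y = e^(-2x)(C₁cos(4x) + C₂sin(4x))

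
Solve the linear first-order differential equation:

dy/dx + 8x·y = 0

Using integrating factor method:

General solution: y = Ce^(-4x^2)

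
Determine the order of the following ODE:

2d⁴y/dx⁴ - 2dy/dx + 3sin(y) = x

The order is 4 (highest derivative is of order 4).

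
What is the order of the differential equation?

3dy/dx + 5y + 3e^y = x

The order is 1 (highest derivative is of order 1).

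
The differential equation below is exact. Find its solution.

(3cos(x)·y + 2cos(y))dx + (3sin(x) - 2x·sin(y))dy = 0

Verify exactness: ∂M/∂y = ∂N/∂x ✓
Find F(x,y) such that ∂F/∂x = M, ∂F/∂y = N
Solution: 3sin(x)·y + 2x·cos(y) = C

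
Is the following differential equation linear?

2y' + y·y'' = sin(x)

No. Nonlinear (y·y'' term)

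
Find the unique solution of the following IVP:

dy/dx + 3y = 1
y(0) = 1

General solution: y = 1/3 + Ce^(-3x)
Applying y(0) = 1: C = 1 - 1/3 = 2/3
Particular solution: y = 1/3 + (2/3)e^(-3x)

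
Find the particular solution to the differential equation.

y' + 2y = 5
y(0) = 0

General solution: y = 5/2 + Ce^(-2x)
Applying y(0) = 0: C = 0 - 5/2 = -5/2
Particular solution: y = 5/2 - (5/2)e^(-2x)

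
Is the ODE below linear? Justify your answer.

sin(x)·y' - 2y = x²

Yes. Linear (y and its derivatives appear to the first power only, no products of y terms)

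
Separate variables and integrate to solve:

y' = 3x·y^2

Separating variables and integrating:
-1/y = 3x^2/2 + C

General solution: y^-1 = (-3/2)x^2 + C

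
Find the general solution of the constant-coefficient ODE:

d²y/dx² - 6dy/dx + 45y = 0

Characteristic equation: r² - 6r + 45 = 0
Roots: r = 3 ± 6i (complex conjugates)
General solution: y = e^(3x)(C₁cos(6x) + C₂sin(6x))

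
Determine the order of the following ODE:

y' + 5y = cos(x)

The order is 1 (highest derivative is of order 1).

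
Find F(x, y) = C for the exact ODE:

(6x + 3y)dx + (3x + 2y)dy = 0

Verify exactness: ∂M/∂y = ∂N/∂x ✓
Find F(x,y) such that ∂F/∂x = M, ∂F/∂y = N
Solution: 3x² + 3xy + y² = C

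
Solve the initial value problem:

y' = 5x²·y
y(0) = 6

General solution: y = Ce^(5x³/3)
Applying IC y(0) = 6:
Particular solution: y = 6e^(5x³/3)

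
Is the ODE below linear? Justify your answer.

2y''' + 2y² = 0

No. Nonlinear (y² term)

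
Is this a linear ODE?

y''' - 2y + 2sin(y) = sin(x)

No. Nonlinear (sin(y) is nonlinear in y)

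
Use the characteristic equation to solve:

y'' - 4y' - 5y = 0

Characteristic equation: r² - 4r - 5 = 0
Roots: r = 5, -1 (distinct real)
General solution: y = C₁e^(5x) + C₂e^(-x)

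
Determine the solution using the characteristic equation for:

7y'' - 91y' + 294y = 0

Characteristic equation: 7r² - 91r + 294 = 0
Divide by 7: r² - 13r + 42 = 0
Roots: r = 6, 7 (distinct real)
General solution: y = C₁e^(6x) + C₂e^(7x)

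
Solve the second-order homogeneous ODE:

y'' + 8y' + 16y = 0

Characteristic equation: r² + 8r + 16 = 0
Factored: (r + 4)² = 0
Repeated root: r = -4
General solution: y = (C₁ + C₂x)e^(-4x)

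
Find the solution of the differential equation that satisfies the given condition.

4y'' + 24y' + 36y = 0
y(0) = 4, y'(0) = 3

General solution: y = (C₁ + C₂x)e^(-3x)
Repeated root r = -3
Applying ICs: C₁ = 4, C₂ = 15
Particular solution: y = (4 + 15x)e^(-3x)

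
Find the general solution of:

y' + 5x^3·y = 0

Using integrating factor method:

General solution: y = Ce^(-5x^4/4)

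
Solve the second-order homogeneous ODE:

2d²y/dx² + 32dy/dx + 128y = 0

Characteristic equation: 2r² + 32r + 128 = 0
Divide by 2: r² + 16r + 64 = 0
Factored: (r + 8)² = 0
Repeated root: r = -8
General solution: y = (C₁ + C₂x)e^(-8x)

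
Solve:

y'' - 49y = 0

Characteristic equation: r² - 49 = 0
Roots: r = 7, -7 (distinct real)
General solution: y = C₁e^(7x) + C₂e^(-7x)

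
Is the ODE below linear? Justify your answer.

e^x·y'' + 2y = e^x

Yes. Linear (y and its derivatives appear to the first power only, no products of y terms)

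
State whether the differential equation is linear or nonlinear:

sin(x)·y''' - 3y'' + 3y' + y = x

Linear (y and its derivatives appear to the first power only, no products of y terms)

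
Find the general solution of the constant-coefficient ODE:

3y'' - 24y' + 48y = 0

Characteristic equation: 3r² - 24r + 48 = 0
Divide by 3: r² - 8r + 16 = 0
Factored: (r - 4)² = 0
Repeated root: r = 4
General solution: y = (C₁ + C₂x)e^(4x)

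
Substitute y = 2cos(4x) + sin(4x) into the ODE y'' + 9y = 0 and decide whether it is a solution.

Verification:
y'' = -32cos(4x) - 16sin(4x)
y'' + 9y ≠ 0 (frequency mismatch: got 16 instead of 9)

No, it is not a solution.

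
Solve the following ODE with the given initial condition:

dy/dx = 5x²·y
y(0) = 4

General solution: y = Ce^(5x³/3)
Applying IC y(0) = 4:
Particular solution: y = 4e^(5x³/3)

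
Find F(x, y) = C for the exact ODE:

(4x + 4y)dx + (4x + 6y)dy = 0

Verify exactness: ∂M/∂y = ∂N/∂x ✓
Find F(x,y) such that ∂F/∂x = M, ∂F/∂y = N
Solution: 2x² + 4xy + 3y² = C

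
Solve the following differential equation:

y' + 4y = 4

Using integrating factor method:

General solution: y = 1 + Ce^(-4x)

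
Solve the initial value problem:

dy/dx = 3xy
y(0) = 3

General solution: y = Ce^(3x²/2)
Applying IC y(0) = 3:
Particular solution: y = 3e^(3x²/2)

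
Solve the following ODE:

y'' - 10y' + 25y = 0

Characteristic equation: r² - 10r + 25 = 0
Factored: (r - 5)² = 0
Repeated root: r = 5
General solution: y = (C₁ + C₂x)e^(5x)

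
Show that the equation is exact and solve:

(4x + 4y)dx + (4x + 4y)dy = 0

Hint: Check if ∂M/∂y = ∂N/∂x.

Verify exactness: ∂M/∂y = ∂N/∂x ✓
Find F(x,y) such that ∂F/∂x = M, ∂F/∂y = N
Solution: 2x² + 4xy + 2y² = C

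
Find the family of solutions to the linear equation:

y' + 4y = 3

Using integrating factor method:

General solution: y = 3/4 + Ce^(-4x)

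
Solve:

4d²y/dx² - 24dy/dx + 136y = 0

Characteristic equation: 4r² - 24r + 136 = 0
Divide by 4: r² - 6r + 34 = 0
Roots: r = 3 ± 5i (complex conjugates)
General solution: y = e^(3x)(C₁cos(5x) + C₂sin(5x))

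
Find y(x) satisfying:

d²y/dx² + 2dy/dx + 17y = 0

Characteristic equation: r² + 2r + 17 = 0
Roots: r = -1 ± 4i (complex conjugates)
General solution: y = e^(-x)(C₁cos(4x) + C₂sin(4x))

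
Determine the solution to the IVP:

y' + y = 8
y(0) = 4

General solution: y = 8 + Ce^(-x)
Applying y(0) = 4: C = 4 - 8 = -4
Particular solution: y = 8 - 4e^(-x)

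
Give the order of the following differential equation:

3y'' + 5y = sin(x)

The order is 2 (highest derivative is of order 2).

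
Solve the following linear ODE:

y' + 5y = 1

Using integrating factor method:

General solution: y = 1/5 + Ce^(-5x)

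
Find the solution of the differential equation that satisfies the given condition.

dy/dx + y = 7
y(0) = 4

General solution: y = 7 + Ce^(-x)
Applying y(0) = 4: C = 4 - 7 = -3
Particular solution: y = 7 - 3e^(-x)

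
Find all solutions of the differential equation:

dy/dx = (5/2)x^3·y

Separating variables and integrating:
ln|y| = 5x^4/8 + C

General solution: y = Ce^(5x^4/8)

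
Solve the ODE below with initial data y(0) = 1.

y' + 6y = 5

General solution: y = 5/6 + Ce^(-6x)
Applying y(0) = 1: C = 1 - 5/6 = 1/6
Particular solution: y = 5/6 + (1/6)e^(-6x)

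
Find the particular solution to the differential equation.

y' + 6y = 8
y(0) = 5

General solution: y = 4/3 + Ce^(-6x)
Applying y(0) = 5: C = 5 - 4/3 = 11/3
Particular solution: y = 4/3 + (11/3)e^(-6x)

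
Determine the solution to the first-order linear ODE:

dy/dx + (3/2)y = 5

Using integrating factor method:

General solution: y = 10/3 + Ce^(-3x/2)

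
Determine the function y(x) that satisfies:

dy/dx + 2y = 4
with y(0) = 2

General solution: y = 2 + Ce^(-2x)
Applying y(0) = 2: C = 2 - 2 = 0
Particular solution: y = 2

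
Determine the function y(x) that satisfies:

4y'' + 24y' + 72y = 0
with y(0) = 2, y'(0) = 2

General solution: y = e^(-3x)(C₁cos(3x) + C₂sin(3x))
Complex roots r = -3 ± 3i
Applying ICs: C₁ = 2, C₂ = 8/3
Particular solution: y = e^(-3x)(2cos(3x) + (8/3)sin(3x))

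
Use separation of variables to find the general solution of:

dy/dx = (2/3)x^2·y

Separating variables and integrating:
ln|y| = 2x^3/9 + C

General solution: y = Ce^(2x^3/9)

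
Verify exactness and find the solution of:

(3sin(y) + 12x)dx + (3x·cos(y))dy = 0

Verify exactness: ∂M/∂y = ∂N/∂x ✓
Find F(x,y) such that ∂F/∂x = M, ∂F/∂y = N
Solution: 3x·sin(y) + 6x² = C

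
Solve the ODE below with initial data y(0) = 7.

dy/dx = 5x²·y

General solution: y = Ce^(5x³/3)
Applying IC y(0) = 7:
Particular solution: y = 7e^(5x³/3)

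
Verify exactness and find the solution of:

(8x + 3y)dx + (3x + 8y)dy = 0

Verify exactness: ∂M/∂y = ∂N/∂x ✓
Find F(x,y) such that ∂F/∂x = M, ∂F/∂y = N
Solution: 4x² + 3xy + 4y² = C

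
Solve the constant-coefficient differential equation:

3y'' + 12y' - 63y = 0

Characteristic equation: 3r² + 12r - 63 = 0
Divide by 3: r² + 4r - 21 = 0
Roots: r = 3, -7 (distinct real)
General solution: y = C₁e^(3x) + C₂e^(-7x)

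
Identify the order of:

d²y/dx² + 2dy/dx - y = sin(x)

The order is 2 (highest derivative is of order 2).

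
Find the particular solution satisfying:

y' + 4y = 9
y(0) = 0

General solution: y = 9/4 + Ce^(-4x)
Applying y(0) = 0: C = 0 - 9/4 = -9/4
Particular solution: y = 9/4 - (9/4)e^(-4x)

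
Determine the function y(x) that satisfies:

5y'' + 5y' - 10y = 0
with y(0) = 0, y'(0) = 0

General solution: y = C₁e^x + C₂e^(-2x)
Applying ICs: C₁ = 0, C₂ = 0
Particular solution: y = 0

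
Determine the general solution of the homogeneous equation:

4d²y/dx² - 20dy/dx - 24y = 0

Characteristic equation: 4r² - 20r - 24 = 0
Divide by 4: r² - 5r - 6 = 0
Roots: r = 6, -1 (distinct real)
General solution: y = C₁e^(6x) + C₂e^(-x)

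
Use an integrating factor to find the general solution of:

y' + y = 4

Using integrating factor method:

General solution: y = 4 + Ce^(-x)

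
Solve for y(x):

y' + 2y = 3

Using integrating factor method:

General solution: y = 3/2 + Ce^(-2x)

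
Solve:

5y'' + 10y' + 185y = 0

Characteristic equation: 5r² + 10r + 185 = 0
Divide by 5: r² + 2r + 37 = 0
Roots: r = -1 ± 6i (complex conjugates)
General solution: y = e^(-x)(C₁cos(6x) + C₂sin(6x))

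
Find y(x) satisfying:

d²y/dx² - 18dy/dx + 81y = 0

Characteristic equation: r² - 18r + 81 = 0
Factored: (r - 9)² = 0
Repeated root: r = 9
General solution: y = (C₁ + C₂x)e^(9x)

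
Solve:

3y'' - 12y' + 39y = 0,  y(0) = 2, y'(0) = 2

General solution: y = e^(2x)(C₁cos(3x) + C₂sin(3x))
Complex roots r = 2 ± 3i
Applying ICs: C₁ = 2, C₂ = -2/3
Particular solution: y = e^(2x)(2cos(3x) - (2/3)sin(3x))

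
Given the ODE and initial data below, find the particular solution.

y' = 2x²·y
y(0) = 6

General solution: y = Ce^(2x³/3)
Applying IC y(0) = 6:
Particular solution: y = 6e^(2x³/3)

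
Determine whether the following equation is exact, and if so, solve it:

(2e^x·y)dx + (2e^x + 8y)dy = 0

Verify exactness: ∂M/∂y = ∂N/∂x ✓
Find F(x,y) such that ∂F/∂x = M, ∂F/∂y = N
Solution: 2e^x·y + 4y² = C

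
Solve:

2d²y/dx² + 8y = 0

Characteristic equation: 2r² + 8 = 0
Divide by 2: r² + 4 = 0
Roots: r = ±2i (complex conjugates)
General solution: y = C₁cos(2x) + C₂sin(2x)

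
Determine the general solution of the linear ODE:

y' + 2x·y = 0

Using integrating factor method:

General solution: y = Ce^(-x^2)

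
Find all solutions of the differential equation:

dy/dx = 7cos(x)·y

Separating variables and integrating:
ln|y| = 7sin(x) + C

General solution: y = Ce^(7sin(x))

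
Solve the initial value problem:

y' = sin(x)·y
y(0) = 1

General solution: y = Ce^(-cos(x))
Applying IC y(0) = 1:
Particular solution: y = e^(1-cos(x))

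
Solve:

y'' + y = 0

Characteristic equation: r² + 1 = 0
Roots: r = ±i (complex conjugates)
General solution: y = C₁cos(x) + C₂sin(x)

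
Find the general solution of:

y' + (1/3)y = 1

Using integrating factor method:

General solution: y = 3 + Ce^(-x/3)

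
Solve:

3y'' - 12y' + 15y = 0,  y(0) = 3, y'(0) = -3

General solution: y = e^(2x)(C₁cos(x) + C₂sin(x))
Complex roots r = 2 ± i
Applying ICs: C₁ = 3, C₂ = -9
Particular solution: y = e^(2x)(3cos(x) - 9sin(x))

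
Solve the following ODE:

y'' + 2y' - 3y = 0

Characteristic equation: r² + 2r - 3 = 0
Roots: r = 1, -3 (distinct real)
General solution: y = C₁e^x + C₂e^(-3x)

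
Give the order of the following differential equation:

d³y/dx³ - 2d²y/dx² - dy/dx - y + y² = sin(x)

The order is 3 (highest derivative is of order 3).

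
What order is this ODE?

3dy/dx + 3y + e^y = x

The order is 1 (highest derivative is of order 1).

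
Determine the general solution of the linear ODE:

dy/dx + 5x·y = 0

Using integrating factor method:

General solution: y = Ce^(-5x^2/2)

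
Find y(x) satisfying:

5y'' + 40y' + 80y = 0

Characteristic equation: 5r² + 40r + 80 = 0
Divide by 5: r² + 8r + 16 = 0
Factored: (r + 4)² = 0
Repeated root: r = -4
General solution: y = (C₁ + C₂x)e^(-4x)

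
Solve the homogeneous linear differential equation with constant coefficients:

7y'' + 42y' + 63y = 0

Characteristic equation: 7r² + 42r + 63 = 0
Divide by 7: r² + 6r + 9 = 0
Factored: (r + 3)² = 0
Repeated root: r = -3
General solution: y = (C₁ + C₂x)e^(-3x)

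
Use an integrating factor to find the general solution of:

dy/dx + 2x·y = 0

Using integrating factor method:

General solution: y = Ce^(-x^2)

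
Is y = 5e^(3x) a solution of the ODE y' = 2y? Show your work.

Verification:
y = 5e^(3x)
y' = 15e^(3x)
But 2y = 10e^(3x)
y' ≠ 2y — the derivative does not match

No, it is not a solution.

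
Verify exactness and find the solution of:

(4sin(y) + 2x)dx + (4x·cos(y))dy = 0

Verify exactness: ∂M/∂y = ∂N/∂x ✓
Find F(x,y) such that ∂F/∂x = M, ∂F/∂y = N
Solution: 4x·sin(y) + x² = C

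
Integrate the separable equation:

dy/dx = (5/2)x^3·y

Separating variables and integrating:
ln|y| = 5x^4/8 + C

General solution: y = Ce^(5x^4/8)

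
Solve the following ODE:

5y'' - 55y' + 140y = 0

Characteristic equation: 5r² - 55r + 140 = 0
Divide by 5: r² - 11r + 28 = 0
Roots: r = 4, 7 (distinct real)
General solution: y = C₁e^(4x) + C₂e^(7x)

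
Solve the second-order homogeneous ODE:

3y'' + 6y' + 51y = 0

Characteristic equation: 3r² + 6r + 51 = 0
Divide by 3: r² + 2r + 17 = 0
Roots: r = -1 ± 4i (complex conjugates)
General solution: y = e^(-x)(C₁cos(4x) + C₂sin(4x))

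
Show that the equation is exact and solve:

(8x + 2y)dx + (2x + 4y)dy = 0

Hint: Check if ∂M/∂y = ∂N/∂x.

Verify exactness: ∂M/∂y = ∂N/∂x ✓
Find F(x,y) such that ∂F/∂x = M, ∂F/∂y = N
Solution: 4x² + 2xy + 2y² = C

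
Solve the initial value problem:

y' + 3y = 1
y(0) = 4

General solution: y = 1/3 + Ce^(-3x)
Applying y(0) = 4: C = 4 - 1/3 = 11/3
Particular solution: y = 1/3 + (11/3)e^(-3x)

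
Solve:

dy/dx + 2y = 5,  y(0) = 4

General solution: y = 5/2 + Ce^(-2x)
Applying y(0) = 4: C = 4 - 5/2 = 3/2
Particular solution: y = 5/2 + (3/2)e^(-2x)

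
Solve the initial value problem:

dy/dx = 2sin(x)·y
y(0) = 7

General solution: y = Ce^(-2cos(x))
Applying IC y(0) = 7:
Particular solution: y = 7e^(2(1-cos(x)))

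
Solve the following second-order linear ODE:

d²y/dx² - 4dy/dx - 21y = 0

Characteristic equation: r² - 4r - 21 = 0
Roots: r = 7, -3 (distinct real)
General solution: y = C₁e^(7x) + C₂e^(-3x)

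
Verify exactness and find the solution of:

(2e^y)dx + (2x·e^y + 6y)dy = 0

Verify exactness: ∂M/∂y = ∂N/∂x ✓
Find F(x,y) such that ∂F/∂x = M, ∂F/∂y = N
Solution: 2x·e^y + 3y² = C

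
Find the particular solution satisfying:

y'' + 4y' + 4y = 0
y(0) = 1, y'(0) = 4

General solution: y = (C₁ + C₂x)e^(-2x)
Repeated root r = -2
Applying ICs: C₁ = 1, C₂ = 6
Particular solution: y = (1 + 6x)e^(-2x)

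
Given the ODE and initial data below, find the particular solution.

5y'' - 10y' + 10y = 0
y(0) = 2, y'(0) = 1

General solution: y = e^x(C₁cos(x) + C₂sin(x))
Complex roots r = 1 ± i
Applying ICs: C₁ = 2, C₂ = -1
Particular solution: y = e^x(2cos(x) - sin(x))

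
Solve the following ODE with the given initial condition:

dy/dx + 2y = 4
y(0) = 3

General solution: y = 2 + Ce^(-2x)
Applying y(0) = 3: C = 3 - 2 = 1
Particular solution: y = 2 + e^(-2x)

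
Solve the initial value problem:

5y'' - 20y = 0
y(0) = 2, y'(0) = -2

General solution: y = C₁e^(2x) + C₂e^(-2x)
Applying ICs: C₁ = 1/2, C₂ = 3/2
Particular solution: y = (1/2)e^(2x) + (3/2)e^(-2x)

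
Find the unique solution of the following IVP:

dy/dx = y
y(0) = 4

General solution: y = Ce^x
Applying IC y(0) = 4:
Particular solution: y = 4e^x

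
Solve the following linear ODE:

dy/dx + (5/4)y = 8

Using integrating factor method:

General solution: y = 32/5 + Ce^(-5x/4)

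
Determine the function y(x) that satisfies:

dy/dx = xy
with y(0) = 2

General solution: y = Ce^(x²/2)
Applying IC y(0) = 2:
Particular solution: y = 2e^(x²/2)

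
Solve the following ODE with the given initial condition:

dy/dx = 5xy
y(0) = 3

General solution: y = Ce^(5x²/2)
Applying IC y(0) = 3:
Particular solution: y = 3e^(5x²/2)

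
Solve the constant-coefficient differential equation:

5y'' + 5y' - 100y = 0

Characteristic equation: 5r² + 5r - 100 = 0
Divide by 5: r² + r - 20 = 0
Roots: r = 4, -5 (distinct real)
General solution: y = C₁e^(4x) + C₂e^(-5x)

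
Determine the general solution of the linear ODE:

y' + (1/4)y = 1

Using integrating factor method:

General solution: y = 4 + Ce^(-x/4)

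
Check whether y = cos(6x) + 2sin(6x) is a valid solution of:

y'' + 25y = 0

Verification:
y'' = -36cos(6x) - 72sin(6x)
y'' + 25y ≠ 0 (frequency mismatch: got 36 instead of 25)

No, it is not a solution.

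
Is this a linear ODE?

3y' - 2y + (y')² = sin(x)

No. Nonlinear ((y')² term)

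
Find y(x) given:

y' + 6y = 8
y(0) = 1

General solution: y = 4/3 + Ce^(-6x)
Applying y(0) = 1: C = 1 - 4/3 = -1/3
Particular solution: y = 4/3 - (1/3)e^(-6x)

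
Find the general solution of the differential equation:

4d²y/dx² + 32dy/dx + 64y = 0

Characteristic equation: 4r² + 32r + 64 = 0
Divide by 4: r² + 8r + 16 = 0
Factored: (r + 4)² = 0
Repeated root: r = -4
General solution: y = (C₁ + C₂x)e^(-4x)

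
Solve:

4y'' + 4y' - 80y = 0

Characteristic equation: 4r² + 4r - 80 = 0
Divide by 4: r² + r - 20 = 0
Roots: r = 4, -5 (distinct real)
General solution: y = C₁e^(4x) + C₂e^(-5x)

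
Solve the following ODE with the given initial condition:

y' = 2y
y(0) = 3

General solution: y = Ce^(2x)
Applying IC y(0) = 3:
Particular solution: y = 3e^(2x)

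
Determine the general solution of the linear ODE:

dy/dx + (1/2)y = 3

Using integrating factor method:

General solution: y = 6 + Ce^(-x/2)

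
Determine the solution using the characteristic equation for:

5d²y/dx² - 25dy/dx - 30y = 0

Characteristic equation: 5r² - 25r - 30 = 0
Divide by 5: r² - 5r - 6 = 0
Roots: r = 6, -1 (distinct real)
General solution: y = C₁e^(6x) + C₂e^(-x)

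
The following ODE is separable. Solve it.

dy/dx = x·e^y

Separating variables and integrating:
-e^(-y) = x²/2 + C

General solution: y = -ln(C - x²/2)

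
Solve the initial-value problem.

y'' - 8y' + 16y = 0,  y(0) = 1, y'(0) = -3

General solution: y = (C₁ + C₂x)e^(4x)
Repeated root r = 4
Applying ICs: C₁ = 1, C₂ = -7
Particular solution: y = (1 - 7x)e^(4x)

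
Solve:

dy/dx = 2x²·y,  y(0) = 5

General solution: y = Ce^(2x³/3)
Applying IC y(0) = 5:
Particular solution: y = 5e^(2x³/3)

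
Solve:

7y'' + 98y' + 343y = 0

Characteristic equation: 7r² + 98r + 343 = 0
Divide by 7: r² + 14r + 49 = 0
Factored: (r + 7)² = 0
Repeated root: r = -7
General solution: y = (C₁ + C₂x)e^(-7x)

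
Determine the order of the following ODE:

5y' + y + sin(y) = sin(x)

The order is 1 (highest derivative is of order 1).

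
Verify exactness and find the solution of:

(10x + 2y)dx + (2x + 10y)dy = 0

Verify exactness: ∂M/∂y = ∂N/∂x ✓
Find F(x,y) such that ∂F/∂x = M, ∂F/∂y = N
Solution: 5x² + 2xy + 5y² = C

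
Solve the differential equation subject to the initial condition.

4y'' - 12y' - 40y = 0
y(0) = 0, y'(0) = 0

General solution: y = C₁e^(5x) + C₂e^(-2x)
Applying ICs: C₁ = 0, C₂ = 0
Particular solution: y = 0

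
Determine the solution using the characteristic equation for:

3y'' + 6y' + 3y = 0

Characteristic equation: 3r² + 6r + 3 = 0
Divide by 3: r² + 2r + 1 = 0
Factored: (r + 1)² = 0
Repeated root: r = -1
General solution: y = (C₁ + C₂x)e^(-x)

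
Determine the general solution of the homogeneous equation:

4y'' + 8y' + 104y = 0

Characteristic equation: 4r² + 8r + 104 = 0
Divide by 4: r² + 2r + 26 = 0
Roots: r = -1 ± 5i (complex conjugates)
General solution: y = e^(-x)(C₁cos(5x) + C₂sin(5x))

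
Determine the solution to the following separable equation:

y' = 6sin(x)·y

Separating variables and integrating:
ln|y| = -6cos(x) + C

General solution: y = Ce^(-6cos(x))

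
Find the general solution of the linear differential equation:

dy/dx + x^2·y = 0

Using integrating factor method:

General solution: y = Ce^(-x^3/3)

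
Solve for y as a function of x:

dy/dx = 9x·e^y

Separating variables and integrating:
-e^(-y) = 9x²/2 + C

General solution: y = -ln(C - 9x²/2)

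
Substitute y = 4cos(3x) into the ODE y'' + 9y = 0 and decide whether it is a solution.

Verification:
y'' = -36cos(3x)
y'' + 9y = 0 ✓

Yes, it is a solution.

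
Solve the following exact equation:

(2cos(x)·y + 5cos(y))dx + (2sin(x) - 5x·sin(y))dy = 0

Verify exactness: ∂M/∂y = ∂N/∂x ✓
Find F(x,y) such that ∂F/∂x = M, ∂F/∂y = N
Solution: 2sin(x)·y + 5x·cos(y) = C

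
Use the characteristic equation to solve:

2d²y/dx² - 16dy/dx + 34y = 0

Characteristic equation: 2r² - 16r + 34 = 0
Divide by 2: r² - 8r + 17 = 0
Roots: r = 4 ± i (complex conjugates)
General solution: y = e^(4x)(C₁cos(x) + C₂sin(x))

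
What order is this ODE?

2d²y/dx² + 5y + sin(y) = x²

The order is 2 (highest derivative is of order 2).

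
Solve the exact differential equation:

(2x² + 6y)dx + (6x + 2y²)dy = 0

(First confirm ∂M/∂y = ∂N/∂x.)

Verify exactness: ∂M/∂y = ∂N/∂x ✓
Find F(x,y) such that ∂F/∂x = M, ∂F/∂y = N
Solution: 2x³/3 + 6xy + 2y³/3 = C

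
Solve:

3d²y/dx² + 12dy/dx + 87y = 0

Characteristic equation: 3r² + 12r + 87 = 0
Divide by 3: r² + 4r + 29 = 0
Roots: r = -2 ± 5i (complex conjugates)
General solution: y = e^(-2x)(C₁cos(5x) + C₂sin(5x))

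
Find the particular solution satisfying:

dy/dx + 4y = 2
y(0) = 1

General solution: y = 1/2 + Ce^(-4x)
Applying y(0) = 1: C = 1 - 1/2 = 1/2
Particular solution: y = 1/2 + (1/2)e^(-4x)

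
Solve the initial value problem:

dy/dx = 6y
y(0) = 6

General solution: y = Ce^(6x)
Applying IC y(0) = 6:
Particular solution: y = 6e^(6x)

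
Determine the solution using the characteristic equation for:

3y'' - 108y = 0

Characteristic equation: 3r² - 108 = 0
Divide by 3: r² - 36 = 0
Roots: r = 6, -6 (distinct real)
General solution: y = C₁e^(6x) + C₂e^(-6x)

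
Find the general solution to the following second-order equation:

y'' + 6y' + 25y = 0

Characteristic equation: r² + 6r + 25 = 0
Roots: r = -3 ± 4i (complex conjugates)
General solution: y = e^(-3x)(C₁cos(4x) + C₂sin(4x))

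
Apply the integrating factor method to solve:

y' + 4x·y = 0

Using integrating factor method:

General solution: y = Ce^(-2x^2)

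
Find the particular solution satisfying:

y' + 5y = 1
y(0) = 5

General solution: y = 1/5 + Ce^(-5x)
Applying y(0) = 5: C = 5 - 1/5 = 24/5
Particular solution: y = 1/5 + (24/5)e^(-5x)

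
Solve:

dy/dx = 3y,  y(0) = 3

General solution: y = Ce^(3x)
Applying IC y(0) = 3:
Particular solution: y = 3e^(3x)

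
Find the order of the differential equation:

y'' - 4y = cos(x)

The order is 2 (highest derivative is of order 2).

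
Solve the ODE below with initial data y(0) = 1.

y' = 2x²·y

General solution: y = Ce^(2x³/3)
Applying IC y(0) = 1:
Particular solution: y = e^(2x³/3)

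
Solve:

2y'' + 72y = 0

Characteristic equation: 2r² + 72 = 0
Divide by 2: r² + 36 = 0
Roots: r = ±6i (complex conjugates)
General solution: y = C₁cos(6x) + C₂sin(6x)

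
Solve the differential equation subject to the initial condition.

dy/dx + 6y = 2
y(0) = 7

General solution: y = 1/3 + Ce^(-6x)
Applying y(0) = 7: C = 7 - 1/3 = 20/3
Particular solution: y = 1/3 + (20/3)e^(-6x)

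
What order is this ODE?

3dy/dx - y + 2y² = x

The order is 1 (highest derivative is of order 1).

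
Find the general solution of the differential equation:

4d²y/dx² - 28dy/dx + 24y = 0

Characteristic equation: 4r² - 28r + 24 = 0
Divide by 4: r² - 7r + 6 = 0
Roots: r = 6, 1 (distinct real)
General solution: y = C₁e^(6x) + C₂e^x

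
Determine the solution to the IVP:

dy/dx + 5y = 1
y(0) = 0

General solution: y = 1/5 + Ce^(-5x)
Applying y(0) = 0: C = 0 - 1/5 = -1/5
Particular solution: y = 1/5 - (1/5)e^(-5x)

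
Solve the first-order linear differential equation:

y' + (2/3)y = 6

Using integrating factor method:

General solution: y = 9 + Ce^(-2x/3)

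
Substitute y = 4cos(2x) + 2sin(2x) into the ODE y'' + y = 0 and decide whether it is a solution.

Verification:
y'' = -16cos(2x) - 8sin(2x)
y'' + y ≠ 0 (frequency mismatch: got 4 instead of 1)

No, it is not a solution.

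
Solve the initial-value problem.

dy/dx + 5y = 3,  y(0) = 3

General solution: y = 3/5 + Ce^(-5x)
Applying y(0) = 3: C = 3 - 3/5 = 12/5
Particular solution: y = 3/5 + (12/5)e^(-5x)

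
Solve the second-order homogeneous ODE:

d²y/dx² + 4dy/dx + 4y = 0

Characteristic equation: r² + 4r + 4 = 0
Factored: (r + 2)² = 0
Repeated root: r = -2
General solution: y = (C₁ + C₂x)e^(-2x)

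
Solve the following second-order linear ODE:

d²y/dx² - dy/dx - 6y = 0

Characteristic equation: r² - r - 6 = 0
Roots: r = 3, -2 (distinct real)
General solution: y = C₁e^(3x) + C₂e^(-2x)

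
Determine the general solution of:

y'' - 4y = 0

Characteristic equation: r² - 4 = 0
Roots: r = 2, -2 (distinct real)
General solution: y = C₁e^(2x) + C₂e^(-2x)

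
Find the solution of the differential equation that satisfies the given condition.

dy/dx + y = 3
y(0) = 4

General solution: y = 3 + Ce^(-x)
Applying y(0) = 4: C = 4 - 3 = 1
Particular solution: y = 3 + e^(-x)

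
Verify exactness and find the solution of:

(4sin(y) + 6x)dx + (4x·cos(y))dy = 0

Verify exactness: ∂M/∂y = ∂N/∂x ✓
Find F(x,y) such that ∂F/∂x = M, ∂F/∂y = N
Solution: 4x·sin(y) + 3x² = C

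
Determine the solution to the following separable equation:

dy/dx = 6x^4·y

Separating variables and integrating:
ln|y| = 6x^5/5 + C

General solution: y = Ce^(6x^5/5)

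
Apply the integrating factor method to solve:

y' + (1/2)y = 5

Using integrating factor method:

General solution: y = 10 + Ce^(-x/2)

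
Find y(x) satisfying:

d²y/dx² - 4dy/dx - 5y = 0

Characteristic equation: r² - 4r - 5 = 0
Roots: r = 5, -1 (distinct real)
General solution: y = C₁e^(5x) + C₂e^(-x)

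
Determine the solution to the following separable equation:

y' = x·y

Separating variables and integrating:
ln|y| = x^2/2 + C

General solution: y = Ce^(x^2/2)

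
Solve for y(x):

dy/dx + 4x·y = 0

Using integrating factor method:

General solution: y = Ce^(-2x^2)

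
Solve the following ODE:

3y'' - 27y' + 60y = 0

Characteristic equation: 3r² - 27r + 60 = 0
Divide by 3: r² - 9r + 20 = 0
Roots: r = 4, 5 (distinct real)
General solution: y = C₁e^(4x) + C₂e^(5x)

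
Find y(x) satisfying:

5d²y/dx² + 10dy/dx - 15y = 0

Characteristic equation: 5r² + 10r - 15 = 0
Divide by 5: r² + 2r - 3 = 0
Roots: r = 1, -3 (distinct real)
General solution: y = C₁e^x + C₂e^(-3x)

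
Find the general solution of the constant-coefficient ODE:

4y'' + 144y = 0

Characteristic equation: 4r² + 144 = 0
Divide by 4: r² + 36 = 0
Roots: r = ±6i (complex conjugates)
General solution: y = C₁cos(6x) + C₂sin(6x)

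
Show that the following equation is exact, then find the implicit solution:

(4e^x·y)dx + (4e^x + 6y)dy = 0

Verify exactness: ∂M/∂y = ∂N/∂x ✓
Find F(x,y) such that ∂F/∂x = M, ∂F/∂y = N
Solution: 4e^x·y + 3y² = C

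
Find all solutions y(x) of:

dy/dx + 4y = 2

Using integrating factor method:

General solution: y = 1/2 + Ce^(-4x)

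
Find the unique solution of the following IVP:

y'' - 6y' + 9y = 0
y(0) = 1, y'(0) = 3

General solution: y = (C₁ + C₂x)e^(3x)
Repeated root r = 3
Applying ICs: C₁ = 1, C₂ = 0
Particular solution: y = e^(3x)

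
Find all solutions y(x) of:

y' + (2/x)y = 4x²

Using integrating factor method:

General solution: y = (4/5)x^3 + Cx^(-2)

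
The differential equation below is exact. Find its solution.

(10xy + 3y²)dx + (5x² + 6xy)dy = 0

Verify exactness: ∂M/∂y = ∂N/∂x ✓
Find F(x,y) such that ∂F/∂x = M, ∂F/∂y = N
Solution: 5x²y + 3xy² = C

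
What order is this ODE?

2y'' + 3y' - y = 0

The order is 2 (highest derivative is of order 2).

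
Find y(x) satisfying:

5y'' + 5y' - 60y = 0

Characteristic equation: 5r² + 5r - 60 = 0
Divide by 5: r² + r - 12 = 0
Roots: r = 3, -4 (distinct real)
General solution: y = C₁e^(3x) + C₂e^(-4x)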